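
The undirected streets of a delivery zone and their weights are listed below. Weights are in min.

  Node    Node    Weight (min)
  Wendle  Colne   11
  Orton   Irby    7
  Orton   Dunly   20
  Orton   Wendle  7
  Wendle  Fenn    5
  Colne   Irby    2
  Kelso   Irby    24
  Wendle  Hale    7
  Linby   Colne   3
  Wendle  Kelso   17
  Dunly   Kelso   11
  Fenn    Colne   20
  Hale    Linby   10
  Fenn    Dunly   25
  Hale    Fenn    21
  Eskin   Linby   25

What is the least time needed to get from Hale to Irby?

15 min

Settle nodes by increasing distance from Hale:
Hale: 0
Wendle: 7  (via Hale)
Linby: 10  (via Hale)
Fenn: 12  (via Wendle)
Colne: 13  (via Linby)
Orton: 14  (via Wendle)
Irby: 15  (via Colne)
Shortest route: Hale–Linby–Colne–Irby = 15 min.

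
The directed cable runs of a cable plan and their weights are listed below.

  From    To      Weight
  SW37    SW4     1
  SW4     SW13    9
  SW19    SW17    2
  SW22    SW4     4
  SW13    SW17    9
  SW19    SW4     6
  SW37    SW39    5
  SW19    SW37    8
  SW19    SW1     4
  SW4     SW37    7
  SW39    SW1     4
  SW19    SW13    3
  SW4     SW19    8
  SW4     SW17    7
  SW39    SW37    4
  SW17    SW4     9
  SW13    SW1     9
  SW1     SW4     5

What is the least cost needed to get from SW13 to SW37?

Compare a few routes:
SW13–SW1–SW4–SW37: 9+5+7 = 21
SW13–SW17–SW4–SW19–SW37: 9+9+8+8 = 34
SW13–SW17–SW4–SW37: 9+9+7 = 25
SW13–SW1–SW4–SW19–SW37: 9+5+8+8 = 30
The minimum is 21 via SW13–SW1–SW4–SW37.

21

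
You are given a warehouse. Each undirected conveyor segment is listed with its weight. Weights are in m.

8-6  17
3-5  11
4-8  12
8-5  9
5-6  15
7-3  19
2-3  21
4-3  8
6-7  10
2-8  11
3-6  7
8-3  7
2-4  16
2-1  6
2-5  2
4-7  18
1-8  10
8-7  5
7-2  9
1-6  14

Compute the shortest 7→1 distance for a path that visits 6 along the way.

24 m

Shortest 7→6: 7 → 6 = 10
Best 6 to 1: 6 → 1 costing 14
Total via 6: 10 + 14 = 24 m.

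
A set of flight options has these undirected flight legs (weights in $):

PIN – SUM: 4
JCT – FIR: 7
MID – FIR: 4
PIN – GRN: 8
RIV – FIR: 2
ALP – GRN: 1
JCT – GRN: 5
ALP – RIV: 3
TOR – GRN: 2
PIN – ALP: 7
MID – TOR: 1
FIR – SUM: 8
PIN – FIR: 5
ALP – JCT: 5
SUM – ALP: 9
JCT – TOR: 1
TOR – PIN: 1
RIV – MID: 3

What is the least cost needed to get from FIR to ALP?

Settle nodes by increasing distance from FIR:
FIR: 0
RIV: 2  (via FIR)
MID: 4  (via FIR)
TOR: 5  (via MID)
PIN: 5  (via FIR)
ALP: 5  (via RIV)
Shortest route: FIR → RIV → ALP = $5.

$5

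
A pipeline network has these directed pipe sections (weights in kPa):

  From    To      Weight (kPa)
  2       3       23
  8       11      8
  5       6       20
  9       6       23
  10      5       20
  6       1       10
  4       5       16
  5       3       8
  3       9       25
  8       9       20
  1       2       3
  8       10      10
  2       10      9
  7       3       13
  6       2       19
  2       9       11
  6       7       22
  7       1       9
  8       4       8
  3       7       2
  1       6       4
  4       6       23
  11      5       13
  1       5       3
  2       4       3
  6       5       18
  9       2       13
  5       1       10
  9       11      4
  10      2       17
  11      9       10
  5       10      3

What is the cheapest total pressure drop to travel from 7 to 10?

Shortest distances from 7:
7: 0
1: 9  (via 7)
2: 12  (via 1)
5: 12  (via 1)
3: 13  (via 7)
6: 13  (via 1)
4: 15  (via 2)
10: 15  (via 5)
Shortest route: 7–1–5–10 = 15 kPa.

15 kPa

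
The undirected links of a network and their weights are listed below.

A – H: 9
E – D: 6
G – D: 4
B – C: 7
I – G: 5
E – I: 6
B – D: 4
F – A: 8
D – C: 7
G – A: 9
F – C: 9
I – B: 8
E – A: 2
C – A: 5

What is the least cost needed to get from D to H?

17

Candidate routes:
D–C–A–H: 7+5+9 = 21
D–E–A–H: 6+2+9 = 17
D–B–C–A–H: 4+7+5+9 = 25
D–G–A–H: 4+9+9 = 22
Cheapest is D–E–A–H at 17.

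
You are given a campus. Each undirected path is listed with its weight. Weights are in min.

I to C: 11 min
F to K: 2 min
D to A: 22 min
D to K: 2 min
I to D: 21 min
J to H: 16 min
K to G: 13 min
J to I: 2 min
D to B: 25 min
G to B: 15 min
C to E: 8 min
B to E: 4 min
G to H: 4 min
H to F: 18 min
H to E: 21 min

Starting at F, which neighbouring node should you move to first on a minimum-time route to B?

Enumerating some paths:
F → K → G → B: 2+13+15 = 30
F → K → D → B: 2+2+25 = 29
The minimum is 29 min via F → K → D → B.
So from F the first move is to K.

K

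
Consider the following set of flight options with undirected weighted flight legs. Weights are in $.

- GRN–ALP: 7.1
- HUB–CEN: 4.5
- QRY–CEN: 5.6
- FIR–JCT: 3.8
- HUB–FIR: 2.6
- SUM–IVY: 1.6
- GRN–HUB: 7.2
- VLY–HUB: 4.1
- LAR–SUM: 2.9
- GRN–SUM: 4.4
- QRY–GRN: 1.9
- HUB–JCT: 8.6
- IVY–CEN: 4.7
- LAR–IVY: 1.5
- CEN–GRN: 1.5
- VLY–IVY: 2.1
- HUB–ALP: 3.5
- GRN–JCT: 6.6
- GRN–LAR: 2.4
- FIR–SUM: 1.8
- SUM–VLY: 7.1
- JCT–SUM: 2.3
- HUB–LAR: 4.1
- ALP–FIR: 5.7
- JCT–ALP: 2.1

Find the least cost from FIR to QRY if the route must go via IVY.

$9.2

Best FIR to IVY: FIR → SUM → IVY costing 3.4
Shortest IVY→QRY: IVY → LAR → GRN → QRY = 5.8
Total via IVY: 3.4 + 5.8 = $9.2.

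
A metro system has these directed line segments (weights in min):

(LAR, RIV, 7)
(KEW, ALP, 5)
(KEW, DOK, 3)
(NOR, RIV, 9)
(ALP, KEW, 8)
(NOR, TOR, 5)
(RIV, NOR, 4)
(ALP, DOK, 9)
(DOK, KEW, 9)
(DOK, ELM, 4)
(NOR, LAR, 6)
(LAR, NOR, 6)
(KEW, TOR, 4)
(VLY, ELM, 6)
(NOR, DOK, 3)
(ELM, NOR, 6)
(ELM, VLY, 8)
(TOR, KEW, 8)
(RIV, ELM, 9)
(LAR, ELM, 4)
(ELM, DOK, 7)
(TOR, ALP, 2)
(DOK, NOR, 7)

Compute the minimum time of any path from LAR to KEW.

18 min

Enumerating some paths:
LAR - NOR - TOR - KEW: 6+5+8 = 19
LAR - NOR - TOR - ALP - KEW: 6+5+2+8 = 21
LAR - NOR - DOK - KEW: 6+3+9 = 18
LAR - ELM - DOK - KEW: 4+7+9 = 20
Cheapest is LAR - NOR - DOK - KEW at 18 min.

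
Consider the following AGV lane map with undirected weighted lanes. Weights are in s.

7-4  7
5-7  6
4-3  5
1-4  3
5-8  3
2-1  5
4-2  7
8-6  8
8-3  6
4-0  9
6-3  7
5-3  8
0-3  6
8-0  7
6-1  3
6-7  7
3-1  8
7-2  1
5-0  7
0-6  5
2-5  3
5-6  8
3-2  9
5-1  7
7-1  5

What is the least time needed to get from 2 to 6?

8 s

Candidate routes:
2 → 5 → 6: 3+8 = 11
2 → 7 → 1 → 6: 1+5+3 = 9
2 → 7 → 6: 1+7 = 8
The minimum is 8 s via 2 → 7 → 6.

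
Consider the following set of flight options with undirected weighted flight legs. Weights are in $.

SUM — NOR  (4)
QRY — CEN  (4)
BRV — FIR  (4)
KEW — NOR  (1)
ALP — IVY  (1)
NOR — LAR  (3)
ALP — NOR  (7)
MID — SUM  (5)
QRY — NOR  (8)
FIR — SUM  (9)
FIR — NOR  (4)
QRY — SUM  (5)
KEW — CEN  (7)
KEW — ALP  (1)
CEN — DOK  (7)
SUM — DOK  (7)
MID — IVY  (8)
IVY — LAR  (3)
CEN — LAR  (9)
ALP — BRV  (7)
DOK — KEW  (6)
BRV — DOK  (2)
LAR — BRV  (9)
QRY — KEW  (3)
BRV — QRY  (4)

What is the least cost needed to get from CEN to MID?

$14

Running Dijkstra from CEN:
CEN: 0
QRY: 4  (via CEN)
DOK: 7  (via CEN)
KEW: 7  (via CEN)
BRV: 8  (via QRY)
ALP: 8  (via KEW)
NOR: 8  (via KEW)
SUM: 9  (via QRY)
LAR: 9  (via CEN)
IVY: 9  (via ALP)
FIR: 12  (via BRV)
MID: 14  (via SUM)
Shortest route: CEN → QRY → SUM → MID = $14.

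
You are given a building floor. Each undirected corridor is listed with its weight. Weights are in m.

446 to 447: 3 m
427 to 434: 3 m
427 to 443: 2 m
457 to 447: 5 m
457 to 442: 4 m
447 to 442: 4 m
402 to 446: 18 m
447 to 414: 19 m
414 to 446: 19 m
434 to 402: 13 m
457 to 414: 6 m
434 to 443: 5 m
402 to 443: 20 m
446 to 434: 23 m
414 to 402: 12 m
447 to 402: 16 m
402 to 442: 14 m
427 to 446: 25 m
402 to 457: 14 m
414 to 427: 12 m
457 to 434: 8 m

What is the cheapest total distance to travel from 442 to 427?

Candidate routes:
442 - 457 - 434 - 427: 4+8+3 = 15
442 - 447 - 457 - 434 - 427: 4+5+8+3 = 20
442 - 457 - 434 - 443 - 427: 4+8+5+2 = 19
442 - 457 - 414 - 427: 4+6+12 = 22
Cheapest is 442 - 457 - 434 - 427 at 15 m.

15 m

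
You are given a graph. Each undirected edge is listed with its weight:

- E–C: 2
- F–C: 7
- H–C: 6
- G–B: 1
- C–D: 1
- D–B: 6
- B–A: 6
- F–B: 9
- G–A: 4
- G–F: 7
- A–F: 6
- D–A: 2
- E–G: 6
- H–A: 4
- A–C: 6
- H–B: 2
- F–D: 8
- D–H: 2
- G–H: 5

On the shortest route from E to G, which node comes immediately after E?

Candidate routes:
E–G: 6 = 6
E–C–D–H–B–G: 2+1+2+2+1 = 8
E–C–D–A–G: 2+1+2+4 = 9
The minimum is 6 via E–G.
So from E the first move is to G.

G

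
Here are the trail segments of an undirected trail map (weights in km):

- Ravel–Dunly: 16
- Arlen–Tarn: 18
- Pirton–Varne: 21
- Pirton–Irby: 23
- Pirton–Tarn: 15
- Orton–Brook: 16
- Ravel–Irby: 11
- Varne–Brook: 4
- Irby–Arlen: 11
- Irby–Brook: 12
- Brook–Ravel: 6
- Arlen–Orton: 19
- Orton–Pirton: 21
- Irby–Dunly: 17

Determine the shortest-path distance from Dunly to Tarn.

Candidate routes:
Dunly - Irby - Pirton - Tarn: 17+23+15 = 55
Dunly - Irby - Arlen - Tarn: 17+11+18 = 46
Dunly - Ravel - Irby - Arlen - Tarn: 16+11+11+18 = 56
The minimum is 46 km via Dunly - Irby - Arlen - Tarn.

46 km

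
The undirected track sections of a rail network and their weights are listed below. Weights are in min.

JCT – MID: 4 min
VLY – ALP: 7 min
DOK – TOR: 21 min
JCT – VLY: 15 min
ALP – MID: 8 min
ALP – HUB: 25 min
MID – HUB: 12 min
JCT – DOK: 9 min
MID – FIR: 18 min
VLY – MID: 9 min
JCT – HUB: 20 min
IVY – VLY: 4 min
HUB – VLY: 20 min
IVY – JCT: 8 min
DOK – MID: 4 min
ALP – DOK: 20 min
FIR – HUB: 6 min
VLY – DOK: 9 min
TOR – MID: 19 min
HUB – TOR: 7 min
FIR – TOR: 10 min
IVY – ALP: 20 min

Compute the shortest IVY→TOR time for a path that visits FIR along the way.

Best IVY to FIR: IVY → JCT → MID → FIR costing 30
Shortest FIR→TOR: FIR → TOR = 10
Total via FIR: 30 + 10 = 40 min.

40 min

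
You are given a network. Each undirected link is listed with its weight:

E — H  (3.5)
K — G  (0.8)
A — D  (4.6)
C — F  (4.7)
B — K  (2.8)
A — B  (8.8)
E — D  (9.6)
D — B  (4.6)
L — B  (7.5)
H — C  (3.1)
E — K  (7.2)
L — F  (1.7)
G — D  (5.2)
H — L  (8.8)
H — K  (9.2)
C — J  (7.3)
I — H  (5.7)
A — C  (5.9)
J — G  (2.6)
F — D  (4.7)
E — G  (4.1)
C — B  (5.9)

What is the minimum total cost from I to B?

Compare a few routes:
I - H - K - B: 5.7+9.2+2.8 = 17.7
I - H - E - G - K - B: 5.7+3.5+4.1+0.8+2.8 = 16.9
I - H - C - B: 5.7+3.1+5.9 = 14.7
Cheapest is I - H - C - B at 14.7.

14.7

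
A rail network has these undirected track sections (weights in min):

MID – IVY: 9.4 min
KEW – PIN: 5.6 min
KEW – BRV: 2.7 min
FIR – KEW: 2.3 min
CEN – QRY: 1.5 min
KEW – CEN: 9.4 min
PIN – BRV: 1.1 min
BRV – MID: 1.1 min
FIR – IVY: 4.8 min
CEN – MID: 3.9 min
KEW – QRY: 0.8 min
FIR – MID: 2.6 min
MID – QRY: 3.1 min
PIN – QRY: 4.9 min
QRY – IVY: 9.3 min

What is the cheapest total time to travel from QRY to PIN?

Candidate routes:
QRY–MID–BRV–PIN: 3.1+1.1+1.1 = 5.3
QRY–KEW–BRV–PIN: 0.8+2.7+1.1 = 4.6
QRY–PIN: 4.9 = 4.9
The minimum is 4.6 min via QRY–KEW–BRV–PIN.

4.6 min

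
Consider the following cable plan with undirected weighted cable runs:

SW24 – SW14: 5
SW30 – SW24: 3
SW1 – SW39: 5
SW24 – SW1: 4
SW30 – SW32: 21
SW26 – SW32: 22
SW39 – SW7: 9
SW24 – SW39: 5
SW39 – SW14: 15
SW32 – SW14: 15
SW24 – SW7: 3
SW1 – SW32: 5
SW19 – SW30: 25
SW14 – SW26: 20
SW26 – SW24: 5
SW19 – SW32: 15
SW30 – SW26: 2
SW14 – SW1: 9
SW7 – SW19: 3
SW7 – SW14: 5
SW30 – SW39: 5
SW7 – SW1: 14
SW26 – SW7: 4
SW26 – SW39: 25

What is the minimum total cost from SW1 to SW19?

10

Candidate routes:
SW1 - SW24 - SW30 - SW26 - SW7 - SW19: 4+3+2+4+3 = 16
SW1 - SW24 - SW7 - SW19: 4+3+3 = 10
SW1 - SW24 - SW26 - SW7 - SW19: 4+5+4+3 = 16
The minimum is 10 via SW1 - SW24 - SW7 - SW19.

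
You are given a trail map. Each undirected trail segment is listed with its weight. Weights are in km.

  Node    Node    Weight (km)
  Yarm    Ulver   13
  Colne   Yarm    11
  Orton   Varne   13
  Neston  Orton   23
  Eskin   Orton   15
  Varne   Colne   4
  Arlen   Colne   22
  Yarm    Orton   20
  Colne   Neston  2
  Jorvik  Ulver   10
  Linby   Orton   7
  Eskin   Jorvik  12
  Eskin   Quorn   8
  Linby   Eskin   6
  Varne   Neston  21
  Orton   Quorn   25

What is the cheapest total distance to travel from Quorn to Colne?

Candidate routes:
Quorn - Eskin - Orton - Varne - Colne: 8+15+13+4 = 40
Quorn - Eskin - Linby - Orton - Varne - Colne: 8+6+7+13+4 = 38
Quorn - Orton - Varne - Colne: 25+13+4 = 42
The minimum is 38 km via Quorn - Eskin - Linby - Orton - Varne - Colne.

38 km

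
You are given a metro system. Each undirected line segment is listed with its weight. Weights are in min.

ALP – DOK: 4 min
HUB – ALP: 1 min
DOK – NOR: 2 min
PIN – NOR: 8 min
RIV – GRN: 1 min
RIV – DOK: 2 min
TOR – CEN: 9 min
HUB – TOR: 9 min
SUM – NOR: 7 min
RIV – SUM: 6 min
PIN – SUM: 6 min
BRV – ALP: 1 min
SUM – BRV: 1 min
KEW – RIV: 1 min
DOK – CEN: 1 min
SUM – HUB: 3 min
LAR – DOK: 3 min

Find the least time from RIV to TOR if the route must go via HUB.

Best RIV to HUB: RIV–DOK–ALP–HUB costing 7
Best HUB to TOR: HUB–TOR costing 9
Total via HUB: 7 + 9 = 16 min.

16 min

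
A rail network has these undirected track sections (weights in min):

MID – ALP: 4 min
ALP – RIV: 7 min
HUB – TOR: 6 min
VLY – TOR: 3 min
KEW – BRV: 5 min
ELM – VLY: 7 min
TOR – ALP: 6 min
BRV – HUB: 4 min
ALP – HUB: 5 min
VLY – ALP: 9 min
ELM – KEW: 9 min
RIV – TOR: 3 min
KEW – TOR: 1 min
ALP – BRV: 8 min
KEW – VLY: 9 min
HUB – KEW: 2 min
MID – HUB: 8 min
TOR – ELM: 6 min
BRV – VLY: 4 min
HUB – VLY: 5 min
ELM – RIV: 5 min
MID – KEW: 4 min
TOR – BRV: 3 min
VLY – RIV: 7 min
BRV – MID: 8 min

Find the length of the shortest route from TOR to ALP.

Enumerating some paths:
TOR → KEW → HUB → ALP: 1+2+5 = 8
TOR → KEW → MID → ALP: 1+4+4 = 9
TOR → RIV → ALP: 3+7 = 10
TOR → ALP: 6 = 6
Cheapest is TOR → ALP at 6 min.

6 min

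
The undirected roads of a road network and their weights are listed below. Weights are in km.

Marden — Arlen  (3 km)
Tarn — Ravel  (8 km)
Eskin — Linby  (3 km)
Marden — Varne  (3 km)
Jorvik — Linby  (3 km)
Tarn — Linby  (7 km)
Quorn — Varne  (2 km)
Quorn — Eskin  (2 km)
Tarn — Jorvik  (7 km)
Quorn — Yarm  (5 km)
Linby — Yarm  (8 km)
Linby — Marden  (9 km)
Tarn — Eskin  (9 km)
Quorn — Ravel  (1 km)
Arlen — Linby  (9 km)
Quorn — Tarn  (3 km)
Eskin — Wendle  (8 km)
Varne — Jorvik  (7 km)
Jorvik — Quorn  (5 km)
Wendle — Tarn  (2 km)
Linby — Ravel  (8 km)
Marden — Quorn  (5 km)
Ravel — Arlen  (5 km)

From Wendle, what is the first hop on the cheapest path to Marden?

Compare a few routes:
Wendle - Eskin - Quorn - Varne - Marden: 8+2+2+3 = 15
Wendle - Tarn - Quorn - Ravel - Arlen - Marden: 2+3+1+5+3 = 14
Wendle - Tarn - Quorn - Marden: 2+3+5 = 10
The minimum is 10 km via Wendle - Tarn - Quorn - Marden.
So from Wendle the first move is to Tarn.

Tarn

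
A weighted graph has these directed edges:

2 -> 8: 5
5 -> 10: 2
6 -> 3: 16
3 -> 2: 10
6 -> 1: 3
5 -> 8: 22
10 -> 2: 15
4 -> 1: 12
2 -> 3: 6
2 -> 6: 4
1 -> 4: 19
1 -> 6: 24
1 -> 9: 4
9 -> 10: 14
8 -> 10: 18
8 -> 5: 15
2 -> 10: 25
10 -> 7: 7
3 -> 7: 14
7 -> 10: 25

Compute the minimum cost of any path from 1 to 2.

Compare a few routes:
1 - 9 - 10 - 2: 4+14+15 = 33
1 - 6 - 3 - 2: 24+16+10 = 50
The minimum is 33 via 1 - 9 - 10 - 2.

33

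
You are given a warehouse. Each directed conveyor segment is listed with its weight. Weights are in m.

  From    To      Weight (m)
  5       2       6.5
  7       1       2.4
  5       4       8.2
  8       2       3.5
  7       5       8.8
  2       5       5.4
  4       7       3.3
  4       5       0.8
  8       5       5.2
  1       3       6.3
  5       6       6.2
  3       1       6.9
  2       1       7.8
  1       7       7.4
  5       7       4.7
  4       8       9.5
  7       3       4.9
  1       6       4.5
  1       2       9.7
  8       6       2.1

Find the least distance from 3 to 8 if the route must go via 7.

40.8 m

Shortest 3→7: 3 → 1 → 7 = 14.3
Best 7 to 8: 7 → 5 → 4 → 8 costing 26.5
Total via 7: 14.3 + 26.5 = 40.8 m.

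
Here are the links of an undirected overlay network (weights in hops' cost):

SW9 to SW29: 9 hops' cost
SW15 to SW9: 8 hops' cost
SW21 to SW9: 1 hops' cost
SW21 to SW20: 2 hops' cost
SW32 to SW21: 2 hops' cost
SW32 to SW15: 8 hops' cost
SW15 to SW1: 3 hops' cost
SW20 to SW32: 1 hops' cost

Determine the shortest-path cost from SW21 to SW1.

12 hops' cost

Shortest distances from SW21:
SW21: 0
SW9: 1  (via SW21)
SW20: 2  (via SW21)
SW32: 2  (via SW21)
SW15: 9  (via SW9)
SW29: 10  (via SW9)
SW1: 12  (via SW15)
Shortest route: SW21 → SW9 → SW15 → SW1 = 12 hops' cost.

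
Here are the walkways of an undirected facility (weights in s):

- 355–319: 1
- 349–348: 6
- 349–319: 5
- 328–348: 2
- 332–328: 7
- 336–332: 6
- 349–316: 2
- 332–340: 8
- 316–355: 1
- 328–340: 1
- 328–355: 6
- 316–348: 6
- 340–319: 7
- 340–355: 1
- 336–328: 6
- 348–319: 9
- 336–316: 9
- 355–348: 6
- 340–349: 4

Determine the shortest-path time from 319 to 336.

Compare a few routes:
319 → 355 → 340 → 328 → 336: 1+1+1+6 = 9
319 → 355 → 316 → 336: 1+1+9 = 11
319 → 355 → 328 → 336: 1+6+6 = 13
319 → 340 → 328 → 336: 7+1+6 = 14
The minimum is 9 s via 319 → 355 → 340 → 328 → 336.

9 s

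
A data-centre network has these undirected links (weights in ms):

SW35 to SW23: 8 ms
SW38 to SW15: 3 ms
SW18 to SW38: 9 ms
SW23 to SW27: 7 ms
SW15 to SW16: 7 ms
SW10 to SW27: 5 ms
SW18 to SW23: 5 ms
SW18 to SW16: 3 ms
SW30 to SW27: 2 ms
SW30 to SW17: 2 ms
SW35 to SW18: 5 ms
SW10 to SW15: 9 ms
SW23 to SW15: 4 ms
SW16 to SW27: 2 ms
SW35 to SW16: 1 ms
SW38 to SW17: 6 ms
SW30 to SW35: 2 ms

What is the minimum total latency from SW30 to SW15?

10 ms

Running Dijkstra from SW30:
SW30: 0
SW35: 2  (via SW30)
SW27: 2  (via SW30)
SW17: 2  (via SW30)
SW16: 3  (via SW35)
SW18: 6  (via SW16)
SW10: 7  (via SW27)
SW38: 8  (via SW17)
SW23: 9  (via SW27)
SW15: 10  (via SW16)
Shortest route: SW30 → SW35 → SW16 → SW15 = 10 ms.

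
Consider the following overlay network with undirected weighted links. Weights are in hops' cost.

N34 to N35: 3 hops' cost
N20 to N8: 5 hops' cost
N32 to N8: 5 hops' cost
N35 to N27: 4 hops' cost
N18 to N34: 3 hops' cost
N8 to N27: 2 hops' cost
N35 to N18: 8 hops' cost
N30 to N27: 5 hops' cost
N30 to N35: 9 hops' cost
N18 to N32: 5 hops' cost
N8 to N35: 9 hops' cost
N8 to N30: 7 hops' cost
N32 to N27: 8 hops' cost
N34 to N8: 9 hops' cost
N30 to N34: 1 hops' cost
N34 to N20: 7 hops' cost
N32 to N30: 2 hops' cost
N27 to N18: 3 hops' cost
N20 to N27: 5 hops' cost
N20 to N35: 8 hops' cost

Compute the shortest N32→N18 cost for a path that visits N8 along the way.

Best N32 to N8: N32–N8 costing 5
Best N8 to N18: N8–N27–N18 costing 5
Total via N8: 5 + 5 = 10 hops' cost.

10 hops' cost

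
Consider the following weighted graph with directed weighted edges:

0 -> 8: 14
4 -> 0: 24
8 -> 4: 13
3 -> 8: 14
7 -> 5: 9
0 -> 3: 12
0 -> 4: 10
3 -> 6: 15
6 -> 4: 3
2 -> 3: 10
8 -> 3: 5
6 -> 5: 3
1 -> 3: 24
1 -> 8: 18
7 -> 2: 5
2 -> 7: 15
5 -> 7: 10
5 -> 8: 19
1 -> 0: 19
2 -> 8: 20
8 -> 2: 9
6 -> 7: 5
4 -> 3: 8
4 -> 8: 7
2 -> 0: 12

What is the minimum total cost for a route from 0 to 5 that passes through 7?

Shortest 0→7: 0–3–6–7 = 32
Shortest 7→5: 7–5 = 9
Total via 7: 32 + 9 = 41.

41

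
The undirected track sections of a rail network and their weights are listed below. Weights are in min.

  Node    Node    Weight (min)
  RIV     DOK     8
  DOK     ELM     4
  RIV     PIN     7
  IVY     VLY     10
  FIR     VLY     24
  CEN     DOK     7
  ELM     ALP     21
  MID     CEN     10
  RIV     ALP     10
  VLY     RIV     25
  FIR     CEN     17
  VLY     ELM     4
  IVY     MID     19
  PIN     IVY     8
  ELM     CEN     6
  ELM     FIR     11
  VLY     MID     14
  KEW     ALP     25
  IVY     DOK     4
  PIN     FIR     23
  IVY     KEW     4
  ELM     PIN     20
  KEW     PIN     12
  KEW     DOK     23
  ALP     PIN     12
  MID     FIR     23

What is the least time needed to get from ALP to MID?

Running Dijkstra from ALP:
ALP: 0
RIV: 10  (via ALP)
PIN: 12  (via ALP)
DOK: 18  (via RIV)
IVY: 20  (via PIN)
ELM: 21  (via ALP)
KEW: 24  (via PIN)
VLY: 25  (via ELM)
CEN: 25  (via DOK)
FIR: 32  (via ELM)
MID: 35  (via CEN)
Shortest route: ALP → RIV → DOK → CEN → MID = 35 min.

35 min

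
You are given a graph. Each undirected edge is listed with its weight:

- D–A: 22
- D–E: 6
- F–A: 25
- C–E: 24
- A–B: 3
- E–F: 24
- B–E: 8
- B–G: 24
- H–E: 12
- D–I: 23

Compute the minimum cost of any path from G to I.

61

Running Dijkstra from G:
G: 0
B: 24  (via G)
A: 27  (via B)
E: 32  (via B)
D: 38  (via E)
H: 44  (via E)
F: 52  (via A)
C: 56  (via E)
I: 61  (via D)
Shortest route: G–B–E–D–I = 61.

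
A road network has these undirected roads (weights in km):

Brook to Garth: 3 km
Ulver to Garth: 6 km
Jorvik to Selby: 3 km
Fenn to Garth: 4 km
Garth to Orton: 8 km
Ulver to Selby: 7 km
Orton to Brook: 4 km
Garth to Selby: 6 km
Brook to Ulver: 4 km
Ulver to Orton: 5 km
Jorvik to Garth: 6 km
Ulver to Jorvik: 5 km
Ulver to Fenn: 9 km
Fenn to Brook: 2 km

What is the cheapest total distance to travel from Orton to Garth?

7 km

Compare a few routes:
Orton - Brook - Garth: 4+3 = 7
Orton - Garth: 8 = 8
The minimum is 7 km via Orton - Brook - Garth.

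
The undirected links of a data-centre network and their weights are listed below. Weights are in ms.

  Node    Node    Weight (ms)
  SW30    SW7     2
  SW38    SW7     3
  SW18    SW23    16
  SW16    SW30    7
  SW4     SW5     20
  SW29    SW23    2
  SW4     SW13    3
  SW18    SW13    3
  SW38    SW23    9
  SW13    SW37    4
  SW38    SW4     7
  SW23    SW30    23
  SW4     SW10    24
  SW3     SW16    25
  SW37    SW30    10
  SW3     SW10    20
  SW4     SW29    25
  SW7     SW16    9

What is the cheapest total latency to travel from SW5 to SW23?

Settle nodes by increasing distance from SW5:
SW5: 0
SW4: 20  (via SW5)
SW13: 23  (via SW4)
SW18: 26  (via SW13)
SW38: 27  (via SW4)
SW37: 27  (via SW13)
SW7: 30  (via SW38)
SW30: 32  (via SW7)
SW23: 36  (via SW38)
Shortest route: SW5–SW4–SW38–SW23 = 36 ms.

36 ms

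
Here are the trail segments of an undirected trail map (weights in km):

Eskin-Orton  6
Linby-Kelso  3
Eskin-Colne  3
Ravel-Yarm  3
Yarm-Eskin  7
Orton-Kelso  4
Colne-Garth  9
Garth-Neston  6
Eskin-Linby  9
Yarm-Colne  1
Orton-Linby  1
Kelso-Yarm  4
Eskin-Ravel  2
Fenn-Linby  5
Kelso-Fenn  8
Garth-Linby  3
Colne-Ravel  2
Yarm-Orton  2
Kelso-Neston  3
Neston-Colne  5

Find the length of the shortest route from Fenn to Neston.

11 km

Enumerating some paths:
Fenn → Kelso → Neston: 8+3 = 11
Fenn → Linby → Orton → Kelso → Neston: 5+1+4+3 = 13
Cheapest is Fenn → Kelso → Neston at 11 km.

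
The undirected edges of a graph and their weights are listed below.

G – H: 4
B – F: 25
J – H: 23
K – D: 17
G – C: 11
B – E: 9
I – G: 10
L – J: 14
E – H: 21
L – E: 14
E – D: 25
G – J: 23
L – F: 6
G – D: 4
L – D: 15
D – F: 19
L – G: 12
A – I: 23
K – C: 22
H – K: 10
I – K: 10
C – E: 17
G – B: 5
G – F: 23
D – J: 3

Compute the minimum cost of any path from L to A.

45

Shortest distances from L:
L: 0
F: 6  (via L)
G: 12  (via L)
E: 14  (via L)
J: 14  (via L)
D: 15  (via L)
H: 16  (via G)
B: 17  (via G)
I: 22  (via G)
C: 23  (via G)
K: 26  (via H)
A: 45  (via I)
Shortest route: L–G–I–A = 45.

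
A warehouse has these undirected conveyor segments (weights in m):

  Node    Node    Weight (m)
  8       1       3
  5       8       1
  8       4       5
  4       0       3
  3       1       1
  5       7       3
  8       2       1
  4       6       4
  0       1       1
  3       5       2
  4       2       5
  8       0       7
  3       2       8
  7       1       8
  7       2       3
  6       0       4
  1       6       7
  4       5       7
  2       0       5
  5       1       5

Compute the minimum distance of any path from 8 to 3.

Running Dijkstra from 8:
8: 0
2: 1  (via 8)
5: 1  (via 8)
1: 3  (via 8)
3: 3  (via 5)
Shortest route: 8 → 5 → 3 = 3 m.

3 m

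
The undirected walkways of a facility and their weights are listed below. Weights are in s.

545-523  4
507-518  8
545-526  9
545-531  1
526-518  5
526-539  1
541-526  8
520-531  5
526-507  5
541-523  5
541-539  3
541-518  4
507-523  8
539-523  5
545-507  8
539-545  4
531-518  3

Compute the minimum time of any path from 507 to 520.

14 s

Running Dijkstra from 507:
507: 0
526: 5  (via 507)
539: 6  (via 526)
523: 8  (via 507)
545: 8  (via 507)
518: 8  (via 507)
541: 9  (via 539)
531: 9  (via 545)
520: 14  (via 531)
Shortest route: 507–545–531–520 = 14 s.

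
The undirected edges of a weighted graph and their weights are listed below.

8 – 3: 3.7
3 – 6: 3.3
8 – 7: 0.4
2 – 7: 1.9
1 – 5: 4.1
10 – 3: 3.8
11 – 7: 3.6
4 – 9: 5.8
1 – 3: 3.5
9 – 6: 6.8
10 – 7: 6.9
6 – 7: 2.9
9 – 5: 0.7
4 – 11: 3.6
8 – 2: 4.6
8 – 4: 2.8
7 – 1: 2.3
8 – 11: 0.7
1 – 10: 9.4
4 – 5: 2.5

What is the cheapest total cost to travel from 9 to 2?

8.3

Enumerating some paths:
9 - 5 - 1 - 7 - 2: 0.7+4.1+2.3+1.9 = 9
9 - 5 - 4 - 8 - 7 - 2: 0.7+2.5+2.8+0.4+1.9 = 8.3
The minimum is 8.3 via 9 - 5 - 4 - 8 - 7 - 2.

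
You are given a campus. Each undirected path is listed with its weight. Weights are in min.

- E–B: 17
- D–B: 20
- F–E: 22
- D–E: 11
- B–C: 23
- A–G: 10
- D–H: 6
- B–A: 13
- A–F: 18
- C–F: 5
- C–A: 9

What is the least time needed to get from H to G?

Candidate routes:
H → D → B → A → G: 6+20+13+10 = 49
H → D → E → B → A → G: 6+11+17+13+10 = 57
H → D → E → F → C → A → G: 6+11+22+5+9+10 = 63
The minimum is 49 min via H → D → B → A → G.

49 min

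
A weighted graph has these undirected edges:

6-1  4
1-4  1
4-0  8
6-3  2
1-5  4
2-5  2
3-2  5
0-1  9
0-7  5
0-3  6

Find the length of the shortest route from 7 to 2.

Compare a few routes:
7 - 0 - 4 - 1 - 5 - 2: 5+8+1+4+2 = 20
7 - 0 - 3 - 2: 5+6+5 = 16
The minimum is 16 via 7 - 0 - 3 - 2.

16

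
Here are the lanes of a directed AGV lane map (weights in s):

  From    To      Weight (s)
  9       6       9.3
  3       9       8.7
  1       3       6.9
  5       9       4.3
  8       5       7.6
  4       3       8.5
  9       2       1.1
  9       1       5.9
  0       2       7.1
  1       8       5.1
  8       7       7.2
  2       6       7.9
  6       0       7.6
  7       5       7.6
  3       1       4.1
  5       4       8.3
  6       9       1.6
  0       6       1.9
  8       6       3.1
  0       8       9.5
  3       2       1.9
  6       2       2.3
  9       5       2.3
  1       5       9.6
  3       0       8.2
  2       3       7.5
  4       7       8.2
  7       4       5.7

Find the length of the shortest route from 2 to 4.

Enumerating some paths:
2 → 3 → 1 → 5 → 4: 7.5+4.1+9.6+8.3 = 29.5
2 → 6 → 9 → 5 → 4: 7.9+1.6+2.3+8.3 = 20.1
2 → 3 → 1 → 8 → 7 → 4: 7.5+4.1+5.1+7.2+5.7 = 29.6
2 → 3 → 9 → 5 → 4: 7.5+8.7+2.3+8.3 = 26.8
Cheapest is 2 → 6 → 9 → 5 → 4 at 20.1 s.

20.1 s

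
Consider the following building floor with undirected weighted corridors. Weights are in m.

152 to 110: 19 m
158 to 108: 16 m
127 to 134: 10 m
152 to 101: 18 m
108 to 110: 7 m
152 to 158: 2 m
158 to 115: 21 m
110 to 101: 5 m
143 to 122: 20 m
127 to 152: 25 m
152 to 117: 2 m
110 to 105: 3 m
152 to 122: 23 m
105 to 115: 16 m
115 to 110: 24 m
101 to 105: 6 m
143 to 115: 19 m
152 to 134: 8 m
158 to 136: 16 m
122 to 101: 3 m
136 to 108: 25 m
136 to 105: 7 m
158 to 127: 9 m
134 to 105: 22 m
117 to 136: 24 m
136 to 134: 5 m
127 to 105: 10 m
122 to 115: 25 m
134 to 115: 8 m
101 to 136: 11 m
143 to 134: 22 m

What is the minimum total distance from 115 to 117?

18 m

Enumerating some paths:
115 - 134 - 136 - 158 - 152 - 117: 8+5+16+2+2 = 33
115 - 134 - 127 - 158 - 152 - 117: 8+10+9+2+2 = 31
115 - 158 - 152 - 117: 21+2+2 = 25
115 - 134 - 152 - 117: 8+8+2 = 18
Cheapest is 115 - 134 - 152 - 117 at 18 m.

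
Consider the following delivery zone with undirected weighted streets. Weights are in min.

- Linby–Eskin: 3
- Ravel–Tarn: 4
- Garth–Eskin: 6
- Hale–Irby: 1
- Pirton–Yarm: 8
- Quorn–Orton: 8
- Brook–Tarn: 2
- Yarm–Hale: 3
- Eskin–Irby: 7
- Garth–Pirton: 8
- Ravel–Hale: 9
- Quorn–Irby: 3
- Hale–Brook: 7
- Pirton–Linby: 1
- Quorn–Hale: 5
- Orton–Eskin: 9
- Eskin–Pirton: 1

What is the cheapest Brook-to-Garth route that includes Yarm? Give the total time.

Shortest Brook→Yarm: Brook–Hale–Yarm = 10
Best Yarm to Garth: Yarm–Pirton–Eskin–Garth costing 15
Total via Yarm: 10 + 15 = 25 min.

25 min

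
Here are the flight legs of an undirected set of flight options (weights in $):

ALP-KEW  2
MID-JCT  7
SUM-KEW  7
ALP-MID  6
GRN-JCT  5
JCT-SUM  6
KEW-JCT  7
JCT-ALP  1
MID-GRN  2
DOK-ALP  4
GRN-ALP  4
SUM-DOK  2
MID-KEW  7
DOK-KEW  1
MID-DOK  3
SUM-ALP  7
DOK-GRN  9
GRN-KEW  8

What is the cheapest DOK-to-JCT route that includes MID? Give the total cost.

$10

Shortest DOK→MID: DOK → MID = 3
Shortest MID→JCT: MID → JCT = 7
Total via MID: 3 + 7 = $10.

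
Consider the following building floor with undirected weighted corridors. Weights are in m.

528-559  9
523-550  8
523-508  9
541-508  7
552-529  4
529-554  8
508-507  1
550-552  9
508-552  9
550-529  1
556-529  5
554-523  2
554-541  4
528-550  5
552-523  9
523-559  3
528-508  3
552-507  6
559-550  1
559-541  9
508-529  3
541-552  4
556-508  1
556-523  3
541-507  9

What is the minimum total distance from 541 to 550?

9 m

Settle nodes by increasing distance from 541:
541: 0
552: 4  (via 541)
554: 4  (via 541)
523: 6  (via 554)
508: 7  (via 541)
529: 8  (via 552)
556: 8  (via 508)
507: 8  (via 508)
559: 9  (via 541)
550: 9  (via 529)
Shortest route: 541–552–529–550 = 9 m.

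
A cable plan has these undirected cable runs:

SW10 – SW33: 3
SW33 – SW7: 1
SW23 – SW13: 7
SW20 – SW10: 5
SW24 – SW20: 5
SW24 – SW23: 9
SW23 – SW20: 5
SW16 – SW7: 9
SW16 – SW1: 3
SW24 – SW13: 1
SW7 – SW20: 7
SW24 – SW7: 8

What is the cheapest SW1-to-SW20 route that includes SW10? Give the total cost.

21

Shortest SW1→SW10: SW1 → SW16 → SW7 → SW33 → SW10 = 16
Best SW10 to SW20: SW10 → SW20 costing 5
Total via SW10: 16 + 5 = 21.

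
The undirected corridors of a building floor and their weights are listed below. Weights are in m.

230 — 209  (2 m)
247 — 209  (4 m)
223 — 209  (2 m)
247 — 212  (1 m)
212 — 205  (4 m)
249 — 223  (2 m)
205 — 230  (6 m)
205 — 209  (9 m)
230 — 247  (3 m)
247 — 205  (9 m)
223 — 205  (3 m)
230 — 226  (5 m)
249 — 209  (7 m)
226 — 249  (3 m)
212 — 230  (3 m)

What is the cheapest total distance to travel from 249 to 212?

9 m

Running Dijkstra from 249:
249: 0
223: 2  (via 249)
226: 3  (via 249)
209: 4  (via 223)
205: 5  (via 223)
230: 6  (via 209)
247: 8  (via 209)
212: 9  (via 205)
Shortest route: 249–223–205–212 = 9 m.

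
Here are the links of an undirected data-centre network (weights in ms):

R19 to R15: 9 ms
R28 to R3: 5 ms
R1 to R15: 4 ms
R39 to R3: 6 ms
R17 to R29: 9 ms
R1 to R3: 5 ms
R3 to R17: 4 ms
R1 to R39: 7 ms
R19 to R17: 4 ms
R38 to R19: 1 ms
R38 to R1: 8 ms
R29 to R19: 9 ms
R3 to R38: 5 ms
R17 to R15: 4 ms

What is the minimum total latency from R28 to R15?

13 ms

Settle nodes by increasing distance from R28:
R28: 0
R3: 5  (via R28)
R17: 9  (via R3)
R38: 10  (via R3)
R1: 10  (via R3)
R39: 11  (via R3)
R19: 11  (via R38)
R15: 13  (via R17)
Shortest route: R28 → R3 → R17 → R15 = 13 ms.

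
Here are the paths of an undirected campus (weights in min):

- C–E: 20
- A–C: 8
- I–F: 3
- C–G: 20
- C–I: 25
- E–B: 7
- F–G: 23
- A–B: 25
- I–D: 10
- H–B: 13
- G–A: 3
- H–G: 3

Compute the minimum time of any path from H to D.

39 min

Enumerating some paths:
H - G - F - I - D: 3+23+3+10 = 39
H - G - A - C - I - D: 3+3+8+25+10 = 49
Cheapest is H - G - F - I - D at 39 min.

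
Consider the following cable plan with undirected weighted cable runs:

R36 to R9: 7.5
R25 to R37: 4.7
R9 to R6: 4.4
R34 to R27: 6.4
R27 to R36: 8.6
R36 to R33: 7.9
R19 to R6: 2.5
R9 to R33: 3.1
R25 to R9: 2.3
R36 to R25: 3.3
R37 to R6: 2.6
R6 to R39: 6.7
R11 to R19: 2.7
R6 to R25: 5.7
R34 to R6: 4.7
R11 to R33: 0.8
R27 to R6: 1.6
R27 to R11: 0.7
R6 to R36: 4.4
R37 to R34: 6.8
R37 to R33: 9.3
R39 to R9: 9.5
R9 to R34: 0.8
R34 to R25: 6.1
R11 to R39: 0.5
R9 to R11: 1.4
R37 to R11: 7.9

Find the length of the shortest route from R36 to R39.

7.2

Enumerating some paths:
R36–R6–R27–R11–R39: 4.4+1.6+0.7+0.5 = 7.2
R36–R25–R9–R11–R39: 3.3+2.3+1.4+0.5 = 7.5
The minimum is 7.2 via R36–R6–R27–R11–R39.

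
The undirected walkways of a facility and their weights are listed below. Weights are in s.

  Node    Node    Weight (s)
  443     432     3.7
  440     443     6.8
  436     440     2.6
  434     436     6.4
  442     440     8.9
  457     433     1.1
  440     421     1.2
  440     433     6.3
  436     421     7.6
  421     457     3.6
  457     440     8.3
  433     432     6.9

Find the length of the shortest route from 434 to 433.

14.9 s

Running Dijkstra from 434:
434: 0
436: 6.4  (via 434)
440: 9  (via 436)
421: 10.2  (via 440)
457: 13.8  (via 421)
433: 14.9  (via 457)
Shortest route: 434 → 436 → 440 → 421 → 457 → 433 = 14.9 s.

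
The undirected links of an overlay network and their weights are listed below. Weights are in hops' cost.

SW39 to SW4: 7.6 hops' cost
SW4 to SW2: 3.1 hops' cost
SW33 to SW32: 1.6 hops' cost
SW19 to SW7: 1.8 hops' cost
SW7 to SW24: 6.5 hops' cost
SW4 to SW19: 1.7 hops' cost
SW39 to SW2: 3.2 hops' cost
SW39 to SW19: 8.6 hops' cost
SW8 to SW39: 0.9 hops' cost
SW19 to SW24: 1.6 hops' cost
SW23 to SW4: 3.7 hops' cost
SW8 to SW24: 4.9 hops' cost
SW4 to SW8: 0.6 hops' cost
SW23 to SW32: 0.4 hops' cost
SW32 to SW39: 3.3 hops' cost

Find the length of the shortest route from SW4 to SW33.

5.7 hops' cost

Compare a few routes:
SW4–SW8–SW39–SW32–SW33: 0.6+0.9+3.3+1.6 = 6.4
SW4–SW23–SW32–SW33: 3.7+0.4+1.6 = 5.7
Cheapest is SW4–SW23–SW32–SW33 at 5.7 hops' cost.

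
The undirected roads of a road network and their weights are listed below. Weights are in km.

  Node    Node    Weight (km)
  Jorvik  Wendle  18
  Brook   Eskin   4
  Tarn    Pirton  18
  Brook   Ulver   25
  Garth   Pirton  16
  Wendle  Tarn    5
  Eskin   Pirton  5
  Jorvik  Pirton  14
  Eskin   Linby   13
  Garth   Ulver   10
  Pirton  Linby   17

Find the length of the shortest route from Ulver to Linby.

Running Dijkstra from Ulver:
Ulver: 0
Garth: 10  (via Ulver)
Brook: 25  (via Ulver)
Pirton: 26  (via Garth)
Eskin: 29  (via Brook)
Jorvik: 40  (via Pirton)
Linby: 42  (via Eskin)
Shortest route: Ulver → Brook → Eskin → Linby = 42 km.

42 km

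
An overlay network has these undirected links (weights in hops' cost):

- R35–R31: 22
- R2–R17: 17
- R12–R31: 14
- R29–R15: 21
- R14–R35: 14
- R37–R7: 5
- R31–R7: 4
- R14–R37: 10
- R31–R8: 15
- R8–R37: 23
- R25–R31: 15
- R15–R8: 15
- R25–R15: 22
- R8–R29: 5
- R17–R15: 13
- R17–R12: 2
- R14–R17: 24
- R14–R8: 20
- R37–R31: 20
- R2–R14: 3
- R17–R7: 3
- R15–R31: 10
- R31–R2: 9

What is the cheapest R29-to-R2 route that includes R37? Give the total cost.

41 hops' cost

Best R29 to R37: R29–R8–R37 costing 28
Best R37 to R2: R37–R14–R2 costing 13
Total via R37: 28 + 13 = 41 hops' cost.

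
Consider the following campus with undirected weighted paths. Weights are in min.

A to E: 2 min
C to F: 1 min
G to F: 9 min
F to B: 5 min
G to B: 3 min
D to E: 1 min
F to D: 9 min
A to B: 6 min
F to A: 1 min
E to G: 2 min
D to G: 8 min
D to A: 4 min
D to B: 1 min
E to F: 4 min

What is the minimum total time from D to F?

4 min

Running Dijkstra from D:
D: 0
B: 1  (via D)
E: 1  (via D)
A: 3  (via E)
G: 3  (via E)
F: 4  (via A)
Shortest route: D–E–A–F = 4 min.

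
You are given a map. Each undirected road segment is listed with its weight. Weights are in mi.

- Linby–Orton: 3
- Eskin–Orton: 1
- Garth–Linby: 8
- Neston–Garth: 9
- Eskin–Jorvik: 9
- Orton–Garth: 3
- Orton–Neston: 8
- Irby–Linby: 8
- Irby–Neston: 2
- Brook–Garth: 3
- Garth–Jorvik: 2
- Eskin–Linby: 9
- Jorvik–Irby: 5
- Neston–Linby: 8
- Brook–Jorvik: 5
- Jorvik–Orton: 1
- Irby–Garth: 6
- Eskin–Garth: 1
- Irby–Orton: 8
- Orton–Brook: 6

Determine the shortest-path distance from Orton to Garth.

Candidate routes:
Orton - Jorvik - Garth: 1+2 = 3
Orton - Garth: 3 = 3
Orton - Eskin - Garth: 1+1 = 2
Cheapest is Orton - Eskin - Garth at 2 mi.

2 mi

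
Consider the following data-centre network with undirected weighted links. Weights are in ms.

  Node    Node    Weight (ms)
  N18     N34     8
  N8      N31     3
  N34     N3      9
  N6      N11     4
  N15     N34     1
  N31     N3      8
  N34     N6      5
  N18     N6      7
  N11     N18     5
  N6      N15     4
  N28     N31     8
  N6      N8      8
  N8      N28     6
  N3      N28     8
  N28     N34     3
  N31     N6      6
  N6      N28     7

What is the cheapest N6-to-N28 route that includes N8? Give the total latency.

Shortest N6→N8: N6–N8 = 8
Shortest N8→N28: N8–N28 = 6
Total via N8: 8 + 6 = 14 ms.

14 ms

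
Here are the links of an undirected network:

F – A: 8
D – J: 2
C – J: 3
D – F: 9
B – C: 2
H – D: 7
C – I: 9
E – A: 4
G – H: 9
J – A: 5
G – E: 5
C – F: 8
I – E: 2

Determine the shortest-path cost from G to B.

18

Candidate routes:
G → E → I → C → B: 5+2+9+2 = 18
G → E → A → J → C → B: 5+4+5+3+2 = 19
Cheapest is G → E → I → C → B at 18.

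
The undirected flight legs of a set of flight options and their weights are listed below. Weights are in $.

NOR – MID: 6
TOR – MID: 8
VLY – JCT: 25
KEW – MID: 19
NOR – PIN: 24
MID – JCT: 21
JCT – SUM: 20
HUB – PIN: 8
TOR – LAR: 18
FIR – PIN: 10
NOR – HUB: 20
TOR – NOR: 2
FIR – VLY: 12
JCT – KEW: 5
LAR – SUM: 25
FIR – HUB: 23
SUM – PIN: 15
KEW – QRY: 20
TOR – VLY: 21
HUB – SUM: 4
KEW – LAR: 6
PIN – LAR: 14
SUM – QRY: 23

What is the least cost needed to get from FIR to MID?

$40

Shortest distances from FIR:
FIR: 0
PIN: 10  (via FIR)
VLY: 12  (via FIR)
HUB: 18  (via PIN)
SUM: 22  (via HUB)
LAR: 24  (via PIN)
KEW: 30  (via LAR)
TOR: 33  (via VLY)
NOR: 34  (via PIN)
JCT: 35  (via KEW)
MID: 40  (via NOR)
Shortest route: FIR–PIN–NOR–MID = $40.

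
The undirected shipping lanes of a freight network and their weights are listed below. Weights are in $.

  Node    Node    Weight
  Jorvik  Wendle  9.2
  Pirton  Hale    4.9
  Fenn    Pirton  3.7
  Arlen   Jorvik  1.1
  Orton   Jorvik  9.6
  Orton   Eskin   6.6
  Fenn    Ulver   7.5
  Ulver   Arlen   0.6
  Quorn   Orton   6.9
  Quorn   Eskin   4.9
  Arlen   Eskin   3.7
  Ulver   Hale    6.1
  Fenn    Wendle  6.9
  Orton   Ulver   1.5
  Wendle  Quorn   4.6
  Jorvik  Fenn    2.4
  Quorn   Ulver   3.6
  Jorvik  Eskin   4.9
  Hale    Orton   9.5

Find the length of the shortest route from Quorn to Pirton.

Enumerating some paths:
Quorn - Ulver - Fenn - Pirton: 3.6+7.5+3.7 = 14.8
Quorn - Ulver - Arlen - Jorvik - Fenn - Pirton: 3.6+0.6+1.1+2.4+3.7 = 11.4
Quorn - Wendle - Fenn - Pirton: 4.6+6.9+3.7 = 15.2
Quorn - Ulver - Hale - Pirton: 3.6+6.1+4.9 = 14.6
The minimum is $11.4 via Quorn - Ulver - Arlen - Jorvik - Fenn - Pirton.

$11.4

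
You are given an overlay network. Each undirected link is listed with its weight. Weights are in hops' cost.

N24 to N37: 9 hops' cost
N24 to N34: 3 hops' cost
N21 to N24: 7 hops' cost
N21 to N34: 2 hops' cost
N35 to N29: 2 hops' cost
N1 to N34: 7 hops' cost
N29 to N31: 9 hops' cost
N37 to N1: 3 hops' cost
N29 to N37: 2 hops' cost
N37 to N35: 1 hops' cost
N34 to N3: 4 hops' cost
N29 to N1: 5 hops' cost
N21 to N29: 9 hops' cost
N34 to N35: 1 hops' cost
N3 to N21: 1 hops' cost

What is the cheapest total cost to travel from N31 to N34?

12 hops' cost

Settle nodes by increasing distance from N31:
N31: 0
N29: 9  (via N31)
N35: 11  (via N29)
N37: 11  (via N29)
N34: 12  (via N35)
Shortest route: N31–N29–N35–N34 = 12 hops' cost.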